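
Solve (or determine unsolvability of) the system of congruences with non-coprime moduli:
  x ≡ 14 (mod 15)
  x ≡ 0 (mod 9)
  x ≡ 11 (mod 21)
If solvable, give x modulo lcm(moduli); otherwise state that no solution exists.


Moduli 15, 9, 21 are not pairwise coprime, so CRT works modulo lcm(m_i) when all pairwise compatibility conditions hold.
Pairwise compatibility: gcd(m_i, m_j) must divide a_i - a_j for every pair.
Merge one congruence at a time:
  Start: x ≡ 14 (mod 15).
  Combine with x ≡ 0 (mod 9): gcd(15, 9) = 3, and 0 - 14 = -14 is NOT divisible by 3.
    ⇒ system is inconsistent (no integer solution).

No solution (the system is inconsistent).


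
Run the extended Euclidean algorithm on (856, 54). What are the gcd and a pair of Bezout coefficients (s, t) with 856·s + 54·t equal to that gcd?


Euclidean algorithm on (856, 54) — divide until remainder is 0:
  856 = 15 · 54 + 46
  54 = 1 · 46 + 8
  46 = 5 · 8 + 6
  8 = 1 · 6 + 2
  6 = 3 · 2 + 0
gcd(856, 54) = 2.
Track Bezout coefficients alongside the remainders: start with r₀ = 856 = a·1 + b·0 (s = 1, t = 0) and r₁ = 54 = a·0 + b·1 (s = 0, t = 1); each new remainder r_{k+1} = r_{k-1} − q_k·r_k inherits s_{k+1} = s_{k-1} − q_k·s_k, t_{k+1} = t_{k-1} − q_k·t_k, so r_k = a·s_k + b·t_k at every step:
  q = 15: r = 46, s = 1 − 15·0 = 1, t = 0 − 15·1 = -15  (check: 856·1 + 54·(-15) = 46)
  q = 1: r = 8, s = 0 − 1·1 = -1, t = 1 − 1·(-15) = 16  (check: 856·(-1) + 54·16 = 8)
  q = 5: r = 6, s = 1 − 5·(-1) = 6, t = -15 − 5·16 = -95  (check: 856·6 + 54·(-95) = 6)
  q = 1: r = 2, s = -1 − 1·6 = -7, t = 16 − 1·(-95) = 111  (check: 856·(-7) + 54·111 = 2)
The row with r = 2 (the gcd) gives the Bezout coefficients s = -7, t = 111.
Result: 856 · (-7) + 54 · (111) = 2.

gcd(856, 54) = 2; s = -7, t = 111 (check: 856·(-7) + 54·111 = 2).


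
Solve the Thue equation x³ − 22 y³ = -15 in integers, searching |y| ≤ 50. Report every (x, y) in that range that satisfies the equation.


The equation is x³ - 22y³ = -15. For fixed y, x³ = 22·y³ − 15, so a solution requires the RHS to be a perfect cube.
Strategy: iterate y from -50 to 50, compute RHS = 22·y³ − 15, and check whether it is a (positive or negative) perfect cube.
Check small values of y:
  y = 0: RHS = -15 is not a perfect cube.
  y = 1: RHS = 7 is not a perfect cube.
  y = -1: RHS = -37 is not a perfect cube.
  y = 2: RHS = 161 is not a perfect cube.
  y = -2: RHS = -191 is not a perfect cube.
  y = 3: RHS = 579 is not a perfect cube.
  y = -3: RHS = -609 is not a perfect cube.
Continuing the search up to |y| = 50 finds no solutions either.
No (x, y) in the scanned range satisfies the equation.

No integer solutions with |y| ≤ 50.


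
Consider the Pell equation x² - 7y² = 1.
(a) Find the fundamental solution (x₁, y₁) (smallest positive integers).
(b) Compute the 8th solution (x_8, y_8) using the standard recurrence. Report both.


Step 1: Find the fundamental solution (x₁, y₁) of x² - 7y² = 1.
  Expand √7 as a continued fraction. a₀ = ⌊√7⌋ = 2; iterate m_{k+1} = d_k·a_k − m_k, d_{k+1} = (7 − m_{k+1}²)/d_k, a_{k+1} = ⌊(a₀ + m_{k+1})/d_{k+1}⌋ (starting m₀ = 0, d₀ = 1), with convergents p_k = a_k·p_{k-1} + p_{k-2}, q_k = a_k·q_{k-1} + q_{k-2} (p₋₁ = 1, q₋₁ = 0):
  k = 0: a₀ = 2; p₀/q₀ = 2/1; p₀² − 7·q₀² = 4 − 7 = -3.
  k = 1: m = 2, d = 3, a = ⌊(2 + 2)/3⌋ = 1; p/q = (1·2 + 1)/(1·1 + 0) = 3/1; p² − 7·q² = 9 − 7 = 2.
  k = 2: m = 1, d = 2, a = ⌊(2 + 1)/2⌋ = 1; p/q = (1·3 + 2)/(1·1 + 1) = 5/2; p² − 7·q² = 25 − 28 = -3.
  k = 3: m = 1, d = 3, a = ⌊(2 + 1)/3⌋ = 1; p/q = (1·5 + 3)/(1·2 + 1) = 8/3; p² − 7·q² = 64 − 63 = 1.
  The first convergent with p² − 7·q² = 1 gives the fundamental solution (x₁, y₁) = (8, 3).
Step 2: Apply the recurrence (x_{n+1}, y_{n+1}) = (x₁x_n + 7y₁y_n, x₁y_n + y₁x_n) repeatedly.
  From (x_1, y_1) = (8, 3): x_2 = 8·8 + 7·3·3 = 127; y_2 = 8·3 + 3·8 = 48.
  From (x_2, y_2) = (127, 48): x_3 = 8·127 + 7·3·48 = 2024; y_3 = 8·48 + 3·127 = 765.
  From (x_3, y_3) = (2024, 765): x_4 = 8·2024 + 7·3·765 = 32257; y_4 = 8·765 + 3·2024 = 12192.
  From (x_4, y_4) = (32257, 12192): x_5 = 8·32257 + 7·3·12192 = 514088; y_5 = 8·12192 + 3·32257 = 194307.
  From (x_5, y_5) = (514088, 194307): x_6 = 8·514088 + 7·3·194307 = 8193151; y_6 = 8·194307 + 3·514088 = 3096720.
  From (x_6, y_6) = (8193151, 3096720): x_7 = 8·8193151 + 7·3·3096720 = 130576328; y_7 = 8·3096720 + 3·8193151 = 49353213.
  From (x_7, y_7) = (130576328, 49353213): x_8 = 8·130576328 + 7·3·49353213 = 2081028097; y_8 = 8·49353213 + 3·130576328 = 786554688.
Step 3: Verify x_8² - 7·y_8² = 4330677940503441409 - 4330677940503441408 = 1 (should be 1). ✓

(x_1, y_1) = (8, 3); (x_8, y_8) = (2081028097, 786554688).


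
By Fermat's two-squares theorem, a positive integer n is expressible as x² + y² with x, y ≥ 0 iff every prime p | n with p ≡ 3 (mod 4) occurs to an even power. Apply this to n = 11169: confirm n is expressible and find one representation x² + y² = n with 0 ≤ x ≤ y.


Step 1: Factor n = 11169 = 3^2 · 17 · 73.
Step 2: Check the mod-4 condition on each prime factor: 3 ≡ 3 (mod 4), exponent 2 (must be even); 17 ≡ 1 (mod 4), exponent 1; 73 ≡ 1 (mod 4), exponent 1.
All primes ≡ 3 (mod 4) appear to even exponent (or don't appear), so by the two-squares theorem n IS expressible as a sum of two squares.
Step 3: Build a representation. Group n = k² · m with k = 3 and m = 17 · 73 = 1241 (a product of primes ≡ 1 (mod 4)); a representation of m scales to one of n via (k·x)² + (k·y)² = k²(x² + y²). Each prime p ≡ 1 (mod 4) is itself a sum of two squares; find a² by testing p − a² for a perfect square:
  17: 17 − 1² = 16 = 4² ⇒ 17 = 1² + 4².
  73: 73 − 1² = 72, 73 − 2² = 69, 73 − 3² = 64 = 8² ⇒ 73 = 3² + 8².
  Combine using the Brahmagupta–Fibonacci identity (a² + b²)(c² + d²) = (ac − bd)² + (ad + bc)² = (ac + bd)² + (ad − bc)²:
  17 · 73 = 1241: from (1² + 4²)(3² + 8²), take (1·3 − 4·8, 1·8 + 4·3) = (3 − 32, 8 + 12) = (-29, 20); dropping signs (only squares matter) gives (29, 20); check 29² + 20² = 841 + 400 = 1241 ✓.
  Scale by k = 3: (3·29, 3·20) = (87, 60).
Step 4: Order so x ≤ y and verify: 60² + 87² = 3600 + 7569 = 11169 = n. ✓

n = 11169 = 60² + 87² (one valid representation with x ≤ y).


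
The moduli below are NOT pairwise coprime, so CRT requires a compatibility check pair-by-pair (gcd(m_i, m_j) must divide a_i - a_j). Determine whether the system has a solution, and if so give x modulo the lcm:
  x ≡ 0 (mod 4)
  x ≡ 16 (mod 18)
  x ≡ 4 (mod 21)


Moduli 4, 18, 21 are not pairwise coprime, so CRT works modulo lcm(m_i) when all pairwise compatibility conditions hold.
Pairwise compatibility: gcd(m_i, m_j) must divide a_i - a_j for every pair.
Merge one congruence at a time:
  Start: x ≡ 0 (mod 4).
  Combine with x ≡ 16 (mod 18): gcd(4, 18) = 2; 16 - 0 = 16, which IS divisible by 2, so compatible.
    Write x = 0 + 4·t and substitute into x ≡ 16 (mod 18): 4·t ≡ 16 − 0 = 16 (mod 18).
    Divide the congruence (and modulus) by g = 2: 2·t ≡ 8 (mod 9).
    The inverse of 2 mod 9 is 5 (since 2·5 = 10 = 1·9 + 1), so t ≡ 5·8 = 40 ≡ 4 (mod 9).
    Then x = 0 + 4·4 = 16, valid modulo lcm(4, 18) = 36: x ≡ 16 (mod 36).
  Combine with x ≡ 4 (mod 21): gcd(36, 21) = 3; 4 - 16 = -12, which IS divisible by 3, so compatible.
    Write x = 16 + 36·t and substitute into x ≡ 4 (mod 21): 36·t ≡ 4 − 16 = -12 (mod 21).
    Divide the congruence (and modulus) by g = 3: 12·t ≡ -4 (mod 7).
    Reduce coefficients mod 7: 5·t ≡ 3 (mod 7).
    The inverse of 5 mod 7 is 3 (since 5·3 = 15 = 2·7 + 1), so t ≡ 3·3 = 9 ≡ 2 (mod 7).
    Then x = 16 + 36·2 = 88, valid modulo lcm(36, 21) = 252: x ≡ 88 (mod 252).
Verify: 88 mod 4 = 0, 88 mod 18 = 16, 88 mod 21 = 4.

x ≡ 88 (mod 252).


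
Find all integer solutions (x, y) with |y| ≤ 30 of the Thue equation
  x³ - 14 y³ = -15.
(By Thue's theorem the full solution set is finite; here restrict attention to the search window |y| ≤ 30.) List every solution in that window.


The equation is x³ - 14y³ = -15. For fixed y, x³ = 14·y³ − 15, so a solution requires the RHS to be a perfect cube.
Strategy: iterate y from -30 to 30, compute RHS = 14·y³ − 15, and check whether it is a (positive or negative) perfect cube.
Check small values of y:
  y = 0: RHS = -15 is not a perfect cube.
  y = 1: RHS = -1 = (-1)³ ⇒ x = -1 works.
  y = -1: RHS = -29 is not a perfect cube.
  y = 2: RHS = 97 is not a perfect cube.
  y = -2: RHS = -127 is not a perfect cube.
  y = 3: RHS = 363 is not a perfect cube.
  y = -3: RHS = -393 is not a perfect cube.
Continuing the search up to |y| = 30 finds no further solutions beyond those listed.
Collected solutions: (-1, 1).

Solutions (with |y| ≤ 30): (-1, 1).


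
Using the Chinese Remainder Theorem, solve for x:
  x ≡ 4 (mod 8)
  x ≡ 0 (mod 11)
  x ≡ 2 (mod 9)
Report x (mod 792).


Moduli 8, 11, 9 are pairwise coprime; by CRT there is a unique solution modulo M = 8 · 11 · 9 = 792.
Solve pairwise, accumulating the modulus:
  Start with x ≡ 4 (mod 8).
  Combine with x ≡ 0 (mod 11): since gcd(8, 11) = 1, we get a unique residue mod 88.
    Write x = 4 + 8·t and substitute into x ≡ 0 (mod 11): 8·t ≡ 0 − 4 = -4 (mod 11).
    Reduce coefficients mod 11: 8·t ≡ 7 (mod 11).
    The inverse of 8 mod 11 is 7 (since 8·7 = 56 = 5·11 + 1), so t ≡ 7·7 = 49 ≡ 5 (mod 11).
    Then x = 4 + 8·5 = 44, valid modulo lcm(8, 11) = 88: x ≡ 44 (mod 88).
  Combine with x ≡ 2 (mod 9): since gcd(88, 9) = 1, we get a unique residue mod 792.
    Write x = 44 + 88·t and substitute into x ≡ 2 (mod 9): 88·t ≡ 2 − 44 = -42 (mod 9).
    Reduce coefficients mod 9: 7·t ≡ 3 (mod 9).
    The inverse of 7 mod 9 is 4 (since 7·4 = 28 = 3·9 + 1), so t ≡ 4·3 = 12 ≡ 3 (mod 9).
    Then x = 44 + 88·3 = 308, valid modulo lcm(88, 9) = 792: x ≡ 308 (mod 792).
Verify: 308 mod 8 = 4 ✓, 308 mod 11 = 0 ✓, 308 mod 9 = 2 ✓.

x ≡ 308 (mod 792).


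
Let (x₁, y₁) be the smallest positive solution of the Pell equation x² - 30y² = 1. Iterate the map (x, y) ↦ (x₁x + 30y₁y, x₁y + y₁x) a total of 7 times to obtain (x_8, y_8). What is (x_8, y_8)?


Step 1: Find the fundamental solution (x₁, y₁) of x² - 30y² = 1.
  Expand √30 as a continued fraction. a₀ = ⌊√30⌋ = 5; iterate m_{k+1} = d_k·a_k − m_k, d_{k+1} = (30 − m_{k+1}²)/d_k, a_{k+1} = ⌊(a₀ + m_{k+1})/d_{k+1}⌋ (starting m₀ = 0, d₀ = 1), with convergents p_k = a_k·p_{k-1} + p_{k-2}, q_k = a_k·q_{k-1} + q_{k-2} (p₋₁ = 1, q₋₁ = 0):
  k = 0: a₀ = 5; p₀/q₀ = 5/1; p₀² − 30·q₀² = 25 − 30 = -5.
  k = 1: m = 5, d = 5, a = ⌊(5 + 5)/5⌋ = 2; p/q = (2·5 + 1)/(2·1 + 0) = 11/2; p² − 30·q² = 121 − 120 = 1.
  The first convergent with p² − 30·q² = 1 gives the fundamental solution (x₁, y₁) = (11, 2).
Step 2: Apply the recurrence (x_{n+1}, y_{n+1}) = (x₁x_n + 30y₁y_n, x₁y_n + y₁x_n) repeatedly.
  From (x_1, y_1) = (11, 2): x_2 = 11·11 + 30·2·2 = 241; y_2 = 11·2 + 2·11 = 44.
  From (x_2, y_2) = (241, 44): x_3 = 11·241 + 30·2·44 = 5291; y_3 = 11·44 + 2·241 = 966.
  From (x_3, y_3) = (5291, 966): x_4 = 11·5291 + 30·2·966 = 116161; y_4 = 11·966 + 2·5291 = 21208.
  From (x_4, y_4) = (116161, 21208): x_5 = 11·116161 + 30·2·21208 = 2550251; y_5 = 11·21208 + 2·116161 = 465610.
  From (x_5, y_5) = (2550251, 465610): x_6 = 11·2550251 + 30·2·465610 = 55989361; y_6 = 11·465610 + 2·2550251 = 10222212.
  From (x_6, y_6) = (55989361, 10222212): x_7 = 11·55989361 + 30·2·10222212 = 1229215691; y_7 = 11·10222212 + 2·55989361 = 224423054.
  From (x_7, y_7) = (1229215691, 224423054): x_8 = 11·1229215691 + 30·2·224423054 = 26986755841; y_8 = 11·224423054 + 2·1229215691 = 4927084976.
Step 3: Verify x_8² - 30·y_8² = 728284990821747617281 - 728284990821747617280 = 1 (should be 1). ✓

(x_1, y_1) = (11, 2); (x_8, y_8) = (26986755841, 4927084976).


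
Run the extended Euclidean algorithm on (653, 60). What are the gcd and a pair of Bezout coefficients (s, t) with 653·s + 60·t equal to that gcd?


Euclidean algorithm on (653, 60) — divide until remainder is 0:
  653 = 10 · 60 + 53
  60 = 1 · 53 + 7
  53 = 7 · 7 + 4
  7 = 1 · 4 + 3
  4 = 1 · 3 + 1
  3 = 3 · 1 + 0
gcd(653, 60) = 1.
Track Bezout coefficients alongside the remainders: start with r₀ = 653 = a·1 + b·0 (s = 1, t = 0) and r₁ = 60 = a·0 + b·1 (s = 0, t = 1); each new remainder r_{k+1} = r_{k-1} − q_k·r_k inherits s_{k+1} = s_{k-1} − q_k·s_k, t_{k+1} = t_{k-1} − q_k·t_k, so r_k = a·s_k + b·t_k at every step:
  q = 10: r = 53, s = 1 − 10·0 = 1, t = 0 − 10·1 = -10  (check: 653·1 + 60·(-10) = 53)
  q = 1: r = 7, s = 0 − 1·1 = -1, t = 1 − 1·(-10) = 11  (check: 653·(-1) + 60·11 = 7)
  q = 7: r = 4, s = 1 − 7·(-1) = 8, t = -10 − 7·11 = -87  (check: 653·8 + 60·(-87) = 4)
  q = 1: r = 3, s = -1 − 1·8 = -9, t = 11 − 1·(-87) = 98  (check: 653·(-9) + 60·98 = 3)
  q = 1: r = 1, s = 8 − 1·(-9) = 17, t = -87 − 1·98 = -185  (check: 653·17 + 60·(-185) = 1)
The row with r = 1 (the gcd) gives the Bezout coefficients s = 17, t = -185.
Result: 653 · (17) + 60 · (-185) = 1.

gcd(653, 60) = 1; s = 17, t = -185 (check: 653·17 + 60·(-185) = 1).


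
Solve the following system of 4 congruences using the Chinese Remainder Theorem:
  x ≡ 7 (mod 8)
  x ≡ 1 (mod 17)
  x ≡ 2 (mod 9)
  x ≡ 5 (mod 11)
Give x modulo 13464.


Product of moduli M = 8 · 17 · 9 · 11 = 13464.
Merge one congruence at a time:
  Start: x ≡ 7 (mod 8).
  Combine with x ≡ 1 (mod 17); new modulus lcm = 136.
    Write x = 7 + 8·t and substitute into x ≡ 1 (mod 17): 8·t ≡ 1 − 7 = -6 (mod 17).
    Reduce coefficients mod 17: 8·t ≡ 11 (mod 17).
    The inverse of 8 mod 17 is 15 (since 8·15 = 120 = 7·17 + 1), so t ≡ 15·11 = 165 ≡ 12 (mod 17).
    Then x = 7 + 8·12 = 103, valid modulo lcm(8, 17) = 136: x ≡ 103 (mod 136).
  Combine with x ≡ 2 (mod 9); new modulus lcm = 1224.
    Write x = 103 + 136·t and substitute into x ≡ 2 (mod 9): 136·t ≡ 2 − 103 = -101 (mod 9).
    Reduce coefficients mod 9: 1·t ≡ 7 (mod 9).
    So t ≡ 7 (mod 9).
    Then x = 103 + 136·7 = 1055, valid modulo lcm(136, 9) = 1224: x ≡ 1055 (mod 1224).
  Combine with x ≡ 5 (mod 11); new modulus lcm = 13464.
    Write x = 1055 + 1224·t and substitute into x ≡ 5 (mod 11): 1224·t ≡ 5 − 1055 = -1050 (mod 11).
    Reduce coefficients mod 11: 3·t ≡ 6 (mod 11).
    The inverse of 3 mod 11 is 4 (since 3·4 = 12 = 1·11 + 1), so t ≡ 4·6 = 24 ≡ 2 (mod 11).
    Then x = 1055 + 1224·2 = 3503, valid modulo lcm(1224, 11) = 13464: x ≡ 3503 (mod 13464).
Verify against each original: 3503 mod 8 = 7, 3503 mod 17 = 1, 3503 mod 9 = 2, 3503 mod 11 = 5.

x ≡ 3503 (mod 13464).


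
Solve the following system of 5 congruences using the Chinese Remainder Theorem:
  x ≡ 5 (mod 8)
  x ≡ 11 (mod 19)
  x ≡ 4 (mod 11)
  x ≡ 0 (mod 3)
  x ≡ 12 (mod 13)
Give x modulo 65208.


Product of moduli M = 8 · 19 · 11 · 3 · 13 = 65208.
Merge one congruence at a time:
  Start: x ≡ 5 (mod 8).
  Combine with x ≡ 11 (mod 19); new modulus lcm = 152.
    Write x = 5 + 8·t and substitute into x ≡ 11 (mod 19): 8·t ≡ 11 − 5 = 6 (mod 19).
    The inverse of 8 mod 19 is 12 (since 8·12 = 96 = 5·19 + 1), so t ≡ 12·6 = 72 ≡ 15 (mod 19).
    Then x = 5 + 8·15 = 125, valid modulo lcm(8, 19) = 152: x ≡ 125 (mod 152).
  Combine with x ≡ 4 (mod 11); new modulus lcm = 1672.
    Write x = 125 + 152·t and substitute into x ≡ 4 (mod 11): 152·t ≡ 4 − 125 = -121 (mod 11).
    Reduce coefficients mod 11: 9·t ≡ 0 (mod 11).
    The inverse of 9 mod 11 is 5 (since 9·5 = 45 = 4·11 + 1), so t ≡ 5·0 = 0 ≡ 0 (mod 11).
    Then x = 125 + 152·0 = 125, valid modulo lcm(152, 11) = 1672: x ≡ 125 (mod 1672).
  Combine with x ≡ 0 (mod 3); new modulus lcm = 5016.
    Write x = 125 + 1672·t and substitute into x ≡ 0 (mod 3): 1672·t ≡ 0 − 125 = -125 (mod 3).
    Reduce coefficients mod 3: 1·t ≡ 1 (mod 3).
    So t ≡ 1 (mod 3).
    Then x = 125 + 1672·1 = 1797, valid modulo lcm(1672, 3) = 5016: x ≡ 1797 (mod 5016).
  Combine with x ≡ 12 (mod 13); new modulus lcm = 65208.
    Write x = 1797 + 5016·t and substitute into x ≡ 12 (mod 13): 5016·t ≡ 12 − 1797 = -1785 (mod 13).
    Reduce coefficients mod 13: 11·t ≡ 9 (mod 13).
    The inverse of 11 mod 13 is 6 (since 11·6 = 66 = 5·13 + 1), so t ≡ 6·9 = 54 ≡ 2 (mod 13).
    Then x = 1797 + 5016·2 = 11829, valid modulo lcm(5016, 13) = 65208: x ≡ 11829 (mod 65208).
Verify against each original: 11829 mod 8 = 5, 11829 mod 19 = 11, 11829 mod 11 = 4, 11829 mod 3 = 0, 11829 mod 13 = 12.

x ≡ 11829 (mod 65208).


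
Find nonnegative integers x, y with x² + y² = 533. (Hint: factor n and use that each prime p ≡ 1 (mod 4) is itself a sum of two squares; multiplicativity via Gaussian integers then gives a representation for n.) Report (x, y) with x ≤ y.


Step 1: Factor n = 533 = 13 · 41.
Step 2: Check the mod-4 condition on each prime factor: 13 ≡ 1 (mod 4), exponent 1; 41 ≡ 1 (mod 4), exponent 1.
All primes ≡ 3 (mod 4) appear to even exponent (or don't appear), so by the two-squares theorem n IS expressible as a sum of two squares.
Step 3: Build a representation. Here n = 13 · 41 is a product of primes ≡ 1 (mod 4). Each prime p ≡ 1 (mod 4) is itself a sum of two squares; find a² by testing p − a² for a perfect square:
  13: 13 − 1² = 12, 13 − 2² = 9 = 3² ⇒ 13 = 2² + 3².
  41: 41 − 1² = 40, 41 − 2² = 37, 41 − 3² = 32, 41 − 4² = 25 = 5² ⇒ 41 = 4² + 5².
  Combine using the Brahmagupta–Fibonacci identity (a² + b²)(c² + d²) = (ac − bd)² + (ad + bc)² = (ac + bd)² + (ad − bc)²:
  13 · 41 = 533: from (2² + 3²)(4² + 5²), take (2·4 − 3·5, 2·5 + 3·4) = (8 − 15, 10 + 12) = (-7, 22); dropping signs (only squares matter) gives (7, 22); check 7² + 22² = 49 + 484 = 533 ✓.
Step 4: Order so x ≤ y and verify: 7² + 22² = 49 + 484 = 533 = n. ✓

n = 533 = 7² + 22² (one valid representation with x ≤ y).


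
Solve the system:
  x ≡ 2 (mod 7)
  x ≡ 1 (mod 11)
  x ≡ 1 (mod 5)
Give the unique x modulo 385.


Moduli 7, 11, 5 are pairwise coprime; by CRT there is a unique solution modulo M = 7 · 11 · 5 = 385.
Solve pairwise, accumulating the modulus:
  Start with x ≡ 2 (mod 7).
  Combine with x ≡ 1 (mod 11): since gcd(7, 11) = 1, we get a unique residue mod 77.
    Write x = 2 + 7·t and substitute into x ≡ 1 (mod 11): 7·t ≡ 1 − 2 = -1 (mod 11).
    Reduce coefficients mod 11: 7·t ≡ 10 (mod 11).
    The inverse of 7 mod 11 is 8 (since 7·8 = 56 = 5·11 + 1), so t ≡ 8·10 = 80 ≡ 3 (mod 11).
    Then x = 2 + 7·3 = 23, valid modulo lcm(7, 11) = 77: x ≡ 23 (mod 77).
  Combine with x ≡ 1 (mod 5): since gcd(77, 5) = 1, we get a unique residue mod 385.
    Write x = 23 + 77·t and substitute into x ≡ 1 (mod 5): 77·t ≡ 1 − 23 = -22 (mod 5).
    Reduce coefficients mod 5: 2·t ≡ 3 (mod 5).
    The inverse of 2 mod 5 is 3 (since 2·3 = 6 = 1·5 + 1), so t ≡ 3·3 = 9 ≡ 4 (mod 5).
    Then x = 23 + 77·4 = 331, valid modulo lcm(77, 5) = 385: x ≡ 331 (mod 385).
Verify: 331 mod 7 = 2 ✓, 331 mod 11 = 1 ✓, 331 mod 5 = 1 ✓.

x ≡ 331 (mod 385).


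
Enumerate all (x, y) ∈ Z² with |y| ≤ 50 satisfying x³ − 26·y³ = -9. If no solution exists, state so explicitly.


The equation is x³ - 26y³ = -9. For fixed y, x³ = 26·y³ − 9, so a solution requires the RHS to be a perfect cube.
Strategy: iterate y from -50 to 50, compute RHS = 26·y³ − 9, and check whether it is a (positive or negative) perfect cube.
Check small values of y:
  y = 0: RHS = -9 is not a perfect cube.
  y = 1: RHS = 17 is not a perfect cube.
  y = -1: RHS = -35 is not a perfect cube.
  y = 2: RHS = 199 is not a perfect cube.
  y = -2: RHS = -217 is not a perfect cube.
  y = 3: RHS = 693 is not a perfect cube.
  y = -3: RHS = -711 is not a perfect cube.
Continuing the search up to |y| = 50 finds no solutions either.
No (x, y) in the scanned range satisfies the equation.

No integer solutions with |y| ≤ 50.


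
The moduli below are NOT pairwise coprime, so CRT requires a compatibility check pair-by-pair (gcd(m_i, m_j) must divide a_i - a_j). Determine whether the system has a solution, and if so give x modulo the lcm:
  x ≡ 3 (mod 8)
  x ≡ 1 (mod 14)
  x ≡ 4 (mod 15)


Moduli 8, 14, 15 are not pairwise coprime, so CRT works modulo lcm(m_i) when all pairwise compatibility conditions hold.
Pairwise compatibility: gcd(m_i, m_j) must divide a_i - a_j for every pair.
Merge one congruence at a time:
  Start: x ≡ 3 (mod 8).
  Combine with x ≡ 1 (mod 14): gcd(8, 14) = 2; 1 - 3 = -2, which IS divisible by 2, so compatible.
    Write x = 3 + 8·t and substitute into x ≡ 1 (mod 14): 8·t ≡ 1 − 3 = -2 (mod 14).
    Divide the congruence (and modulus) by g = 2: 4·t ≡ -1 (mod 7).
    Reduce coefficients mod 7: 4·t ≡ 6 (mod 7).
    The inverse of 4 mod 7 is 2 (since 4·2 = 8 = 1·7 + 1), so t ≡ 2·6 = 12 ≡ 5 (mod 7).
    Then x = 3 + 8·5 = 43, valid modulo lcm(8, 14) = 56: x ≡ 43 (mod 56).
  Combine with x ≡ 4 (mod 15): gcd(56, 15) = 1; 4 - 43 = -39, which IS divisible by 1, so compatible.
    Write x = 43 + 56·t and substitute into x ≡ 4 (mod 15): 56·t ≡ 4 − 43 = -39 (mod 15).
    Reduce coefficients mod 15: 11·t ≡ 6 (mod 15).
    The inverse of 11 mod 15 is 11 (since 11·11 = 121 = 8·15 + 1), so t ≡ 11·6 = 66 ≡ 6 (mod 15).
    Then x = 43 + 56·6 = 379, valid modulo lcm(56, 15) = 840: x ≡ 379 (mod 840).
Verify: 379 mod 8 = 3, 379 mod 14 = 1, 379 mod 15 = 4.

x ≡ 379 (mod 840).


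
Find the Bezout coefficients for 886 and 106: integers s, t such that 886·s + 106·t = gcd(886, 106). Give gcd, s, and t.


Euclidean algorithm on (886, 106) — divide until remainder is 0:
  886 = 8 · 106 + 38
  106 = 2 · 38 + 30
  38 = 1 · 30 + 8
  30 = 3 · 8 + 6
  8 = 1 · 6 + 2
  6 = 3 · 2 + 0
gcd(886, 106) = 2.
Track Bezout coefficients alongside the remainders: start with r₀ = 886 = a·1 + b·0 (s = 1, t = 0) and r₁ = 106 = a·0 + b·1 (s = 0, t = 1); each new remainder r_{k+1} = r_{k-1} − q_k·r_k inherits s_{k+1} = s_{k-1} − q_k·s_k, t_{k+1} = t_{k-1} − q_k·t_k, so r_k = a·s_k + b·t_k at every step:
  q = 8: r = 38, s = 1 − 8·0 = 1, t = 0 − 8·1 = -8  (check: 886·1 + 106·(-8) = 38)
  q = 2: r = 30, s = 0 − 2·1 = -2, t = 1 − 2·(-8) = 17  (check: 886·(-2) + 106·17 = 30)
  q = 1: r = 8, s = 1 − 1·(-2) = 3, t = -8 − 1·17 = -25  (check: 886·3 + 106·(-25) = 8)
  q = 3: r = 6, s = -2 − 3·3 = -11, t = 17 − 3·(-25) = 92  (check: 886·(-11) + 106·92 = 6)
  q = 1: r = 2, s = 3 − 1·(-11) = 14, t = -25 − 1·92 = -117  (check: 886·14 + 106·(-117) = 2)
The row with r = 2 (the gcd) gives the Bezout coefficients s = 14, t = -117.
Result: 886 · (14) + 106 · (-117) = 2.

gcd(886, 106) = 2; s = 14, t = -117 (check: 886·14 + 106·(-117) = 2).


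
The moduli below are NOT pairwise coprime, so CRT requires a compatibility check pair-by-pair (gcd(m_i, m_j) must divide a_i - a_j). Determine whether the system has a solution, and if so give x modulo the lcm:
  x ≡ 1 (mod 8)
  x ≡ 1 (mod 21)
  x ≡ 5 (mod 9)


Moduli 8, 21, 9 are not pairwise coprime, so CRT works modulo lcm(m_i) when all pairwise compatibility conditions hold.
Pairwise compatibility: gcd(m_i, m_j) must divide a_i - a_j for every pair.
Merge one congruence at a time:
  Start: x ≡ 1 (mod 8).
  Combine with x ≡ 1 (mod 21): gcd(8, 21) = 1; 1 - 1 = 0, which IS divisible by 1, so compatible.
    Write x = 1 + 8·t and substitute into x ≡ 1 (mod 21): 8·t ≡ 1 − 1 = 0 (mod 21).
    The inverse of 8 mod 21 is 8 (since 8·8 = 64 = 3·21 + 1), so t ≡ 8·0 = 0 ≡ 0 (mod 21).
    Then x = 1 + 8·0 = 1, valid modulo lcm(8, 21) = 168: x ≡ 1 (mod 168).
  Combine with x ≡ 5 (mod 9): gcd(168, 9) = 3, and 5 - 1 = 4 is NOT divisible by 3.
    ⇒ system is inconsistent (no integer solution).

No solution (the system is inconsistent).


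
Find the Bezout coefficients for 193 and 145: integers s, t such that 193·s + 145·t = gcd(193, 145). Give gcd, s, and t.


Euclidean algorithm on (193, 145) — divide until remainder is 0:
  193 = 1 · 145 + 48
  145 = 3 · 48 + 1
  48 = 48 · 1 + 0
gcd(193, 145) = 1.
Track Bezout coefficients alongside the remainders: start with r₀ = 193 = a·1 + b·0 (s = 1, t = 0) and r₁ = 145 = a·0 + b·1 (s = 0, t = 1); each new remainder r_{k+1} = r_{k-1} − q_k·r_k inherits s_{k+1} = s_{k-1} − q_k·s_k, t_{k+1} = t_{k-1} − q_k·t_k, so r_k = a·s_k + b·t_k at every step:
  q = 1: r = 48, s = 1 − 1·0 = 1, t = 0 − 1·1 = -1  (check: 193·1 + 145·(-1) = 48)
  q = 3: r = 1, s = 0 − 3·1 = -3, t = 1 − 3·(-1) = 4  (check: 193·(-3) + 145·4 = 1)
The row with r = 1 (the gcd) gives the Bezout coefficients s = -3, t = 4.
Result: 193 · (-3) + 145 · (4) = 1.

gcd(193, 145) = 1; s = -3, t = 4 (check: 193·(-3) + 145·4 = 1).


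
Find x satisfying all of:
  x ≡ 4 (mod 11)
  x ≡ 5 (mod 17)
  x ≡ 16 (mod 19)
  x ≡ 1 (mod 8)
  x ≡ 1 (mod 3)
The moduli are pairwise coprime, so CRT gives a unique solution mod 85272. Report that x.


Product of moduli M = 11 · 17 · 19 · 8 · 3 = 85272.
Merge one congruence at a time:
  Start: x ≡ 4 (mod 11).
  Combine with x ≡ 5 (mod 17); new modulus lcm = 187.
    Write x = 4 + 11·t and substitute into x ≡ 5 (mod 17): 11·t ≡ 5 − 4 = 1 (mod 17).
    The inverse of 11 mod 17 is 14 (since 11·14 = 154 = 9·17 + 1), so t ≡ 14·1 = 14 ≡ 14 (mod 17).
    Then x = 4 + 11·14 = 158, valid modulo lcm(11, 17) = 187: x ≡ 158 (mod 187).
  Combine with x ≡ 16 (mod 19); new modulus lcm = 3553.
    Write x = 158 + 187·t and substitute into x ≡ 16 (mod 19): 187·t ≡ 16 − 158 = -142 (mod 19).
    Reduce coefficients mod 19: 16·t ≡ 10 (mod 19).
    The inverse of 16 mod 19 is 6 (since 16·6 = 96 = 5·19 + 1), so t ≡ 6·10 = 60 ≡ 3 (mod 19).
    Then x = 158 + 187·3 = 719, valid modulo lcm(187, 19) = 3553: x ≡ 719 (mod 3553).
  Combine with x ≡ 1 (mod 8); new modulus lcm = 28424.
    Write x = 719 + 3553·t and substitute into x ≡ 1 (mod 8): 3553·t ≡ 1 − 719 = -718 (mod 8).
    Reduce coefficients mod 8: 1·t ≡ 2 (mod 8).
    So t ≡ 2 (mod 8).
    Then x = 719 + 3553·2 = 7825, valid modulo lcm(3553, 8) = 28424: x ≡ 7825 (mod 28424).
  Combine with x ≡ 1 (mod 3); new modulus lcm = 85272.
    Write x = 7825 + 28424·t and substitute into x ≡ 1 (mod 3): 28424·t ≡ 1 − 7825 = -7824 (mod 3).
    Reduce coefficients mod 3: 2·t ≡ 0 (mod 3).
    The inverse of 2 mod 3 is 2 (since 2·2 = 4 = 1·3 + 1), so t ≡ 2·0 = 0 ≡ 0 (mod 3).
    Then x = 7825 + 28424·0 = 7825, valid modulo lcm(28424, 3) = 85272: x ≡ 7825 (mod 85272).
Verify against each original: 7825 mod 11 = 4, 7825 mod 17 = 5, 7825 mod 19 = 16, 7825 mod 8 = 1, 7825 mod 3 = 1.

x ≡ 7825 (mod 85272).


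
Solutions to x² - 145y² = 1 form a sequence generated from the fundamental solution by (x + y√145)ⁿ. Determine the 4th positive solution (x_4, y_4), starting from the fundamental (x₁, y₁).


Step 1: Find the fundamental solution (x₁, y₁) of x² - 145y² = 1.
  Expand √145 as a continued fraction. a₀ = ⌊√145⌋ = 12; iterate m_{k+1} = d_k·a_k − m_k, d_{k+1} = (145 − m_{k+1}²)/d_k, a_{k+1} = ⌊(a₀ + m_{k+1})/d_{k+1}⌋ (starting m₀ = 0, d₀ = 1), with convergents p_k = a_k·p_{k-1} + p_{k-2}, q_k = a_k·q_{k-1} + q_{k-2} (p₋₁ = 1, q₋₁ = 0):
  k = 0: a₀ = 12; p₀/q₀ = 12/1; p₀² − 145·q₀² = 144 − 145 = -1.
  k = 1: m = 12, d = 1, a = ⌊(12 + 12)/1⌋ = 24; p/q = (24·12 + 1)/(24·1 + 0) = 289/24; p² − 145·q² = 83521 − 83520 = 1.
  The first convergent with p² − 145·q² = 1 gives the fundamental solution (x₁, y₁) = (289, 24).
Step 2: Apply the recurrence (x_{n+1}, y_{n+1}) = (x₁x_n + 145y₁y_n, x₁y_n + y₁x_n) repeatedly.
  From (x_1, y_1) = (289, 24): x_2 = 289·289 + 145·24·24 = 167041; y_2 = 289·24 + 24·289 = 13872.
  From (x_2, y_2) = (167041, 13872): x_3 = 289·167041 + 145·24·13872 = 96549409; y_3 = 289·13872 + 24·167041 = 8017992.
  From (x_3, y_3) = (96549409, 8017992): x_4 = 289·96549409 + 145·24·8017992 = 55805391361; y_4 = 289·8017992 + 24·96549409 = 4634385504.
Step 3: Verify x_4² - 145·y_4² = 3114241704954373432321 - 3114241704954373432320 = 1 (should be 1). ✓

(x_1, y_1) = (289, 24); (x_4, y_4) = (55805391361, 4634385504).


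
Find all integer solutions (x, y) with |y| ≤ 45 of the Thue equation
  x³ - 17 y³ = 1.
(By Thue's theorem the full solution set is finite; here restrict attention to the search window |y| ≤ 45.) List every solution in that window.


The equation is x³ - 17y³ = 1. For fixed y, x³ = 17·y³ + 1, so a solution requires the RHS to be a perfect cube.
Strategy: iterate y from -45 to 45, compute RHS = 17·y³ + 1, and check whether it is a (positive or negative) perfect cube.
Check small values of y:
  y = 0: RHS = 1 = (1)³ ⇒ x = 1 works.
  y = 1: RHS = 18 is not a perfect cube.
  y = -1: RHS = -16 is not a perfect cube.
  y = 2: RHS = 137 is not a perfect cube.
  y = -2: RHS = -135 is not a perfect cube.
  y = 3: RHS = 460 is not a perfect cube.
  y = -3: RHS = -458 is not a perfect cube.
Continuing, at y = 7: RHS = 5832 = (18)³ ⇒ x = 18 works.
Searching the remaining y in |y| ≤ 45 finds no further solutions.
Collected solutions: (1, 0), (18, 7).

Solutions (with |y| ≤ 45): (1, 0), (18, 7).


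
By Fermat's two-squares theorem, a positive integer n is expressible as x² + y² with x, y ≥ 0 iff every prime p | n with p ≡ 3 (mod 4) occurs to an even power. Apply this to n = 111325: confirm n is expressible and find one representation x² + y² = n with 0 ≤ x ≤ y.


Step 1: Factor n = 111325 = 5^2 · 61 · 73.
Step 2: Check the mod-4 condition on each prime factor: 5 ≡ 1 (mod 4), exponent 2; 61 ≡ 1 (mod 4), exponent 1; 73 ≡ 1 (mod 4), exponent 1.
All primes ≡ 3 (mod 4) appear to even exponent (or don't appear), so by the two-squares theorem n IS expressible as a sum of two squares.
Step 3: Build a representation. Group n = k² · m with k = 5 and m = 61 · 73 = 4453 (a product of primes ≡ 1 (mod 4)); a representation of m scales to one of n via (k·x)² + (k·y)² = k²(x² + y²). Each prime p ≡ 1 (mod 4) is itself a sum of two squares; find a² by testing p − a² for a perfect square:
  61: 61 − 1² = 60, 61 − 2² = 57, 61 − 3² = 52, 61 − 4² = 45, 61 − 5² = 36 = 6² ⇒ 61 = 5² + 6².
  73: 73 − 1² = 72, 73 − 2² = 69, 73 − 3² = 64 = 8² ⇒ 73 = 3² + 8².
  Combine using the Brahmagupta–Fibonacci identity (a² + b²)(c² + d²) = (ac − bd)² + (ad + bc)² = (ac + bd)² + (ad − bc)²:
  61 · 73 = 4453: from (5² + 6²)(3² + 8²), take (5·3 − 6·8, 5·8 + 6·3) = (15 − 48, 40 + 18) = (-33, 58); dropping signs (only squares matter) gives (33, 58); check 33² + 58² = 1089 + 3364 = 4453 ✓.
  Scale by k = 5: (5·33, 5·58) = (165, 290).
Step 4: Order so x ≤ y and verify: 165² + 290² = 27225 + 84100 = 111325 = n. ✓

n = 111325 = 165² + 290² (one valid representation with x ≤ y).


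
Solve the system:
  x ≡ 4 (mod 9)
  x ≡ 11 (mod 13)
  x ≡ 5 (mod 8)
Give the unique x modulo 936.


Moduli 9, 13, 8 are pairwise coprime; by CRT there is a unique solution modulo M = 9 · 13 · 8 = 936.
Solve pairwise, accumulating the modulus:
  Start with x ≡ 4 (mod 9).
  Combine with x ≡ 11 (mod 13): since gcd(9, 13) = 1, we get a unique residue mod 117.
    Write x = 4 + 9·t and substitute into x ≡ 11 (mod 13): 9·t ≡ 11 − 4 = 7 (mod 13).
    The inverse of 9 mod 13 is 3 (since 9·3 = 27 = 2·13 + 1), so t ≡ 3·7 = 21 ≡ 8 (mod 13).
    Then x = 4 + 9·8 = 76, valid modulo lcm(9, 13) = 117: x ≡ 76 (mod 117).
  Combine with x ≡ 5 (mod 8): since gcd(117, 8) = 1, we get a unique residue mod 936.
    Write x = 76 + 117·t and substitute into x ≡ 5 (mod 8): 117·t ≡ 5 − 76 = -71 (mod 8).
    Reduce coefficients mod 8: 5·t ≡ 1 (mod 8).
    The inverse of 5 mod 8 is 5 (since 5·5 = 25 = 3·8 + 1), so t ≡ 5·1 = 5 ≡ 5 (mod 8).
    Then x = 76 + 117·5 = 661, valid modulo lcm(117, 8) = 936: x ≡ 661 (mod 936).
Verify: 661 mod 9 = 4 ✓, 661 mod 13 = 11 ✓, 661 mod 8 = 5 ✓.

x ≡ 661 (mod 936).


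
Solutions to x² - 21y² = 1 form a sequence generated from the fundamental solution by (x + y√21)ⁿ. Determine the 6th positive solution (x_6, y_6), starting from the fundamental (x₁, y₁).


Step 1: Find the fundamental solution (x₁, y₁) of x² - 21y² = 1.
  Expand √21 as a continued fraction. a₀ = ⌊√21⌋ = 4; iterate m_{k+1} = d_k·a_k − m_k, d_{k+1} = (21 − m_{k+1}²)/d_k, a_{k+1} = ⌊(a₀ + m_{k+1})/d_{k+1}⌋ (starting m₀ = 0, d₀ = 1), with convergents p_k = a_k·p_{k-1} + p_{k-2}, q_k = a_k·q_{k-1} + q_{k-2} (p₋₁ = 1, q₋₁ = 0):
  k = 0: a₀ = 4; p₀/q₀ = 4/1; p₀² − 21·q₀² = 16 − 21 = -5.
  k = 1: m = 4, d = 5, a = ⌊(4 + 4)/5⌋ = 1; p/q = (1·4 + 1)/(1·1 + 0) = 5/1; p² − 21·q² = 25 − 21 = 4.
  k = 2: m = 1, d = 4, a = ⌊(4 + 1)/4⌋ = 1; p/q = (1·5 + 4)/(1·1 + 1) = 9/2; p² − 21·q² = 81 − 84 = -3.
  k = 3: m = 3, d = 3, a = ⌊(4 + 3)/3⌋ = 2; p/q = (2·9 + 5)/(2·2 + 1) = 23/5; p² − 21·q² = 529 − 525 = 4.
  k = 4: m = 3, d = 4, a = ⌊(4 + 3)/4⌋ = 1; p/q = (1·23 + 9)/(1·5 + 2) = 32/7; p² − 21·q² = 1024 − 1029 = -5.
  k = 5: m = 1, d = 5, a = ⌊(4 + 1)/5⌋ = 1; p/q = (1·32 + 23)/(1·7 + 5) = 55/12; p² − 21·q² = 3025 − 3024 = 1.
  The first convergent with p² − 21·q² = 1 gives the fundamental solution (x₁, y₁) = (55, 12).
Step 2: Apply the recurrence (x_{n+1}, y_{n+1}) = (x₁x_n + 21y₁y_n, x₁y_n + y₁x_n) repeatedly.
  From (x_1, y_1) = (55, 12): x_2 = 55·55 + 21·12·12 = 6049; y_2 = 55·12 + 12·55 = 1320.
  From (x_2, y_2) = (6049, 1320): x_3 = 55·6049 + 21·12·1320 = 665335; y_3 = 55·1320 + 12·6049 = 145188.
  From (x_3, y_3) = (665335, 145188): x_4 = 55·665335 + 21·12·145188 = 73180801; y_4 = 55·145188 + 12·665335 = 15969360.
  From (x_4, y_4) = (73180801, 15969360): x_5 = 55·73180801 + 21·12·15969360 = 8049222775; y_5 = 55·15969360 + 12·73180801 = 1756484412.
  From (x_5, y_5) = (8049222775, 1756484412): x_6 = 55·8049222775 + 21·12·1756484412 = 885341324449; y_6 = 55·1756484412 + 12·8049222775 = 193197315960.
Step 3: Verify x_6² - 21·y_6² = 783829260777109485153601 - 783829260777109485153600 = 1 (should be 1). ✓

(x_1, y_1) = (55, 12); (x_6, y_6) = (885341324449, 193197315960).


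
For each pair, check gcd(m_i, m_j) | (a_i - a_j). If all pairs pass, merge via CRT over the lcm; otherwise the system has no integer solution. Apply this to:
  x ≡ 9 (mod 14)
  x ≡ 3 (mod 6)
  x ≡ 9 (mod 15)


Moduli 14, 6, 15 are not pairwise coprime, so CRT works modulo lcm(m_i) when all pairwise compatibility conditions hold.
Pairwise compatibility: gcd(m_i, m_j) must divide a_i - a_j for every pair.
Merge one congruence at a time:
  Start: x ≡ 9 (mod 14).
  Combine with x ≡ 3 (mod 6): gcd(14, 6) = 2; 3 - 9 = -6, which IS divisible by 2, so compatible.
    Write x = 9 + 14·t and substitute into x ≡ 3 (mod 6): 14·t ≡ 3 − 9 = -6 (mod 6).
    Divide the congruence (and modulus) by g = 2: 7·t ≡ -3 (mod 3).
    Reduce coefficients mod 3: 1·t ≡ 0 (mod 3).
    So t ≡ 0 (mod 3).
    Then x = 9 + 14·0 = 9, valid modulo lcm(14, 6) = 42: x ≡ 9 (mod 42).
  Combine with x ≡ 9 (mod 15): gcd(42, 15) = 3; 9 - 9 = 0, which IS divisible by 3, so compatible.
    Write x = 9 + 42·t and substitute into x ≡ 9 (mod 15): 42·t ≡ 9 − 9 = 0 (mod 15).
    Divide the congruence (and modulus) by g = 3: 14·t ≡ 0 (mod 5).
    Reduce coefficients mod 5: 4·t ≡ 0 (mod 5).
    The inverse of 4 mod 5 is 4 (since 4·4 = 16 = 3·5 + 1), so t ≡ 4·0 = 0 ≡ 0 (mod 5).
    Then x = 9 + 42·0 = 9, valid modulo lcm(42, 15) = 210: x ≡ 9 (mod 210).
Verify: 9 mod 14 = 9, 9 mod 6 = 3, 9 mod 15 = 9.

x ≡ 9 (mod 210).


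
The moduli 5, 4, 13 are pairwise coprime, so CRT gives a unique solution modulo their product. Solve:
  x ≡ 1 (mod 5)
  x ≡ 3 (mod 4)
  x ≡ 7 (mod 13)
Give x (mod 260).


Moduli 5, 4, 13 are pairwise coprime; by CRT there is a unique solution modulo M = 5 · 4 · 13 = 260.
Solve pairwise, accumulating the modulus:
  Start with x ≡ 1 (mod 5).
  Combine with x ≡ 3 (mod 4): since gcd(5, 4) = 1, we get a unique residue mod 20.
    Write x = 1 + 5·t and substitute into x ≡ 3 (mod 4): 5·t ≡ 3 − 1 = 2 (mod 4).
    Reduce coefficients mod 4: 1·t ≡ 2 (mod 4).
    So t ≡ 2 (mod 4).
    Then x = 1 + 5·2 = 11, valid modulo lcm(5, 4) = 20: x ≡ 11 (mod 20).
  Combine with x ≡ 7 (mod 13): since gcd(20, 13) = 1, we get a unique residue mod 260.
    Write x = 11 + 20·t and substitute into x ≡ 7 (mod 13): 20·t ≡ 7 − 11 = -4 (mod 13).
    Reduce coefficients mod 13: 7·t ≡ 9 (mod 13).
    The inverse of 7 mod 13 is 2 (since 7·2 = 14 = 1·13 + 1), so t ≡ 2·9 = 18 ≡ 5 (mod 13).
    Then x = 11 + 20·5 = 111, valid modulo lcm(20, 13) = 260: x ≡ 111 (mod 260).
Verify: 111 mod 5 = 1 ✓, 111 mod 4 = 3 ✓, 111 mod 13 = 7 ✓.

x ≡ 111 (mod 260).


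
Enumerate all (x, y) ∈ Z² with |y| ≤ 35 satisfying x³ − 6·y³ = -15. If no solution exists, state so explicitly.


The equation is x³ - 6y³ = -15. For fixed y, x³ = 6·y³ − 15, so a solution requires the RHS to be a perfect cube.
Strategy: iterate y from -35 to 35, compute RHS = 6·y³ − 15, and check whether it is a (positive or negative) perfect cube.
Check small values of y:
  y = 0: RHS = -15 is not a perfect cube.
  y = 1: RHS = -9 is not a perfect cube.
  y = -1: RHS = -21 is not a perfect cube.
  y = 2: RHS = 33 is not a perfect cube.
  y = -2: RHS = -63 is not a perfect cube.
  y = 3: RHS = 147 is not a perfect cube.
  y = -3: RHS = -177 is not a perfect cube.
Continuing the search up to |y| = 35 finds no solutions either.
No (x, y) in the scanned range satisfies the equation.

No integer solutions with |y| ≤ 35.


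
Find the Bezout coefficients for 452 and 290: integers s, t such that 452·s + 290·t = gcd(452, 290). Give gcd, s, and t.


Euclidean algorithm on (452, 290) — divide until remainder is 0:
  452 = 1 · 290 + 162
  290 = 1 · 162 + 128
  162 = 1 · 128 + 34
  128 = 3 · 34 + 26
  34 = 1 · 26 + 8
  26 = 3 · 8 + 2
  8 = 4 · 2 + 0
gcd(452, 290) = 2.
Track Bezout coefficients alongside the remainders: start with r₀ = 452 = a·1 + b·0 (s = 1, t = 0) and r₁ = 290 = a·0 + b·1 (s = 0, t = 1); each new remainder r_{k+1} = r_{k-1} − q_k·r_k inherits s_{k+1} = s_{k-1} − q_k·s_k, t_{k+1} = t_{k-1} − q_k·t_k, so r_k = a·s_k + b·t_k at every step:
  q = 1: r = 162, s = 1 − 1·0 = 1, t = 0 − 1·1 = -1  (check: 452·1 + 290·(-1) = 162)
  q = 1: r = 128, s = 0 − 1·1 = -1, t = 1 − 1·(-1) = 2  (check: 452·(-1) + 290·2 = 128)
  q = 1: r = 34, s = 1 − 1·(-1) = 2, t = -1 − 1·2 = -3  (check: 452·2 + 290·(-3) = 34)
  q = 3: r = 26, s = -1 − 3·2 = -7, t = 2 − 3·(-3) = 11  (check: 452·(-7) + 290·11 = 26)
  q = 1: r = 8, s = 2 − 1·(-7) = 9, t = -3 − 1·11 = -14  (check: 452·9 + 290·(-14) = 8)
  q = 3: r = 2, s = -7 − 3·9 = -34, t = 11 − 3·(-14) = 53  (check: 452·(-34) + 290·53 = 2)
The row with r = 2 (the gcd) gives the Bezout coefficients s = -34, t = 53.
Result: 452 · (-34) + 290 · (53) = 2.

gcd(452, 290) = 2; s = -34, t = 53 (check: 452·(-34) + 290·53 = 2).


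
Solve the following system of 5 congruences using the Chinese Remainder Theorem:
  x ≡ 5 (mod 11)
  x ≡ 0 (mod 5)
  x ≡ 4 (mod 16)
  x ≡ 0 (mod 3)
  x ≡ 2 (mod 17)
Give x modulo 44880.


Product of moduli M = 11 · 5 · 16 · 3 · 17 = 44880.
Merge one congruence at a time:
  Start: x ≡ 5 (mod 11).
  Combine with x ≡ 0 (mod 5); new modulus lcm = 55.
    Write x = 5 + 11·t and substitute into x ≡ 0 (mod 5): 11·t ≡ 0 − 5 = -5 (mod 5).
    Reduce coefficients mod 5: 1·t ≡ 0 (mod 5).
    So t ≡ 0 (mod 5).
    Then x = 5 + 11·0 = 5, valid modulo lcm(11, 5) = 55: x ≡ 5 (mod 55).
  Combine with x ≡ 4 (mod 16); new modulus lcm = 880.
    Write x = 5 + 55·t and substitute into x ≡ 4 (mod 16): 55·t ≡ 4 − 5 = -1 (mod 16).
    Reduce coefficients mod 16: 7·t ≡ 15 (mod 16).
    The inverse of 7 mod 16 is 7 (since 7·7 = 49 = 3·16 + 1), so t ≡ 7·15 = 105 ≡ 9 (mod 16).
    Then x = 5 + 55·9 = 500, valid modulo lcm(55, 16) = 880: x ≡ 500 (mod 880).
  Combine with x ≡ 0 (mod 3); new modulus lcm = 2640.
    Write x = 500 + 880·t and substitute into x ≡ 0 (mod 3): 880·t ≡ 0 − 500 = -500 (mod 3).
    Reduce coefficients mod 3: 1·t ≡ 1 (mod 3).
    So t ≡ 1 (mod 3).
    Then x = 500 + 880·1 = 1380, valid modulo lcm(880, 3) = 2640: x ≡ 1380 (mod 2640).
  Combine with x ≡ 2 (mod 17); new modulus lcm = 44880.
    Write x = 1380 + 2640·t and substitute into x ≡ 2 (mod 17): 2640·t ≡ 2 − 1380 = -1378 (mod 17).
    Reduce coefficients mod 17: 5·t ≡ 16 (mod 17).
    The inverse of 5 mod 17 is 7 (since 5·7 = 35 = 2·17 + 1), so t ≡ 7·16 = 112 ≡ 10 (mod 17).
    Then x = 1380 + 2640·10 = 27780, valid modulo lcm(2640, 17) = 44880: x ≡ 27780 (mod 44880).
Verify against each original: 27780 mod 11 = 5, 27780 mod 5 = 0, 27780 mod 16 = 4, 27780 mod 3 = 0, 27780 mod 17 = 2.

x ≡ 27780 (mod 44880).
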